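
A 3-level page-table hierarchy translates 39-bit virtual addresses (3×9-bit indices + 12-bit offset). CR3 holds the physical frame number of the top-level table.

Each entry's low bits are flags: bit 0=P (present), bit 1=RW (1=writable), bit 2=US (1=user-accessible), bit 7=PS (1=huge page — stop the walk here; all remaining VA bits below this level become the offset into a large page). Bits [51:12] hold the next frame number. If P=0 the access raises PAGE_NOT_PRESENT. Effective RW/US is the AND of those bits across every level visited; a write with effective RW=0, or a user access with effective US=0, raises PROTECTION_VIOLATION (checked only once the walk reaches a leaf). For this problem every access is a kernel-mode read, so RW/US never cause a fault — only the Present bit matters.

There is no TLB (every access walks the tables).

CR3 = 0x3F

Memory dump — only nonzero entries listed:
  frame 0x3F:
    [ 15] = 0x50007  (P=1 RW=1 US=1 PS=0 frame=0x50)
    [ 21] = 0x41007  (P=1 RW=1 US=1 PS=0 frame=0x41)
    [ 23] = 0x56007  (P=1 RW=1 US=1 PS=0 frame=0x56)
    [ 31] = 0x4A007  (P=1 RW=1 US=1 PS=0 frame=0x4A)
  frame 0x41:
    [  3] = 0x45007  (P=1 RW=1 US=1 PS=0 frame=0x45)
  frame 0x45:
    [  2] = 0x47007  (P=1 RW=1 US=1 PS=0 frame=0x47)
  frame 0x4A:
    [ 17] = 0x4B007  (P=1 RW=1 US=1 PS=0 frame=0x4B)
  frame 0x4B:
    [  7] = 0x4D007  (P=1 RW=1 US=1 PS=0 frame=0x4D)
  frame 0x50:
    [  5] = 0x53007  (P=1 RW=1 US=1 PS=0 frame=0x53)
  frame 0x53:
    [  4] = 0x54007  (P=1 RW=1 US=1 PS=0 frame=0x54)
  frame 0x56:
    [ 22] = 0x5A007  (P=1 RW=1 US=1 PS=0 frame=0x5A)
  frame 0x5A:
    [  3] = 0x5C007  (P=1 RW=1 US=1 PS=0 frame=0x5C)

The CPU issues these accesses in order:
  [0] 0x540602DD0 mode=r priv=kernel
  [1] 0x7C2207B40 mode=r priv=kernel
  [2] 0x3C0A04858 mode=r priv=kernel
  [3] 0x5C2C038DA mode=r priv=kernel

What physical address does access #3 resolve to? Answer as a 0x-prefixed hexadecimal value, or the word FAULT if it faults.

Walk each access:
#0 VA=0x540602DD0 (r,kernel):
  L0 @0x3F[21] → 0x41007  P=1,RW=1,US=1,PS=0
  L1 @0x41[3] → 0x45007  P=1,RW=1,US=1,PS=0
  L2 @0x45[2] → 0x47007  P=1,RW=1,US=1,PS=0
  ⇒ phys 0x47DD0  [3 reads]
#1 VA=0x7C2207B40 (r,kernel):
  L0 @0x3F[31] → 0x4A007  P=1,RW=1,US=1,PS=0
  L1 @0x4A[17] → 0x4B007  P=1,RW=1,US=1,PS=0
  L2 @0x4B[7] → 0x4D007  P=1,RW=1,US=1,PS=0
  ⇒ phys 0x4DB40  [3 reads]
#2 VA=0x3C0A04858 (r,kernel):
  L0 @0x3F[15] → 0x50007  P=1,RW=1,US=1,PS=0
  L1 @0x50[5] → 0x53007  P=1,RW=1,US=1,PS=0
  L2 @0x53[4] → 0x54007  P=1,RW=1,US=1,PS=0
  ⇒ phys 0x54858  [3 reads]
#3 VA=0x5C2C038DA (r,kernel):
  L0 @0x3F[23] → 0x56007  P=1,RW=1,US=1,PS=0
  L1 @0x56[22] → 0x5A007  P=1,RW=1,US=1,PS=0
  L2 @0x5A[3] → 0x5C007  P=1,RW=1,US=1,PS=0
  ⇒ phys 0x5C8DA  [3 reads]

Access #3 PA: 0x5C8DA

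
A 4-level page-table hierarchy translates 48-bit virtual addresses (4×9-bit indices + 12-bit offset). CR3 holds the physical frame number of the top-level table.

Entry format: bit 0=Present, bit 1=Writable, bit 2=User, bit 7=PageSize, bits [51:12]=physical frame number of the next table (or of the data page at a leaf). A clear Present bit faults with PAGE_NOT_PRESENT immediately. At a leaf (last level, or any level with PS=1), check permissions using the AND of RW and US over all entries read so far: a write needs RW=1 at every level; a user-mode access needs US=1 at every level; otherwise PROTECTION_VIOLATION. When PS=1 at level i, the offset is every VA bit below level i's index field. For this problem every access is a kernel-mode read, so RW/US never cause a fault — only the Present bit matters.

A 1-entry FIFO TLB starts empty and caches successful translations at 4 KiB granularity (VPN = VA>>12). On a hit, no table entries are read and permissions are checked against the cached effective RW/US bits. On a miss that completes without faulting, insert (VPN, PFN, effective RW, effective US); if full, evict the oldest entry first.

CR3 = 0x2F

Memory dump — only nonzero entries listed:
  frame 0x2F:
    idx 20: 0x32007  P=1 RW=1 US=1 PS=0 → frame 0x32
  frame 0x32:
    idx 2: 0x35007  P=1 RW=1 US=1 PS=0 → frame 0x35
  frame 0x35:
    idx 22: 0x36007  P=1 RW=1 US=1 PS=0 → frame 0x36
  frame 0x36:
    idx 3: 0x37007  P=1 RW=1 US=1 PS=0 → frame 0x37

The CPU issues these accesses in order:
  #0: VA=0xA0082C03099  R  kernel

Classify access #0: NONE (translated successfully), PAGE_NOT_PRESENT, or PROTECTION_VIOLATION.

Trace:
#0 VA=0xA0082C03099 (r,kernel):
  L0: frame=0x2F idx=20 entry=0x32007 [P=1 RW=1 US=1 PS=0]
  L1: frame=0x32 idx=2 entry=0x35007 [P=1 RW=1 US=1 PS=0]
  L2: frame=0x35 idx=22 entry=0x36007 [P=1 RW=1 US=1 PS=0]
  L3: frame=0x36 idx=3 entry=0x37007 [P=1 RW=1 US=1 PS=0]
  → PA=0x37099  (4 entries read)

Access #0 fault: NONE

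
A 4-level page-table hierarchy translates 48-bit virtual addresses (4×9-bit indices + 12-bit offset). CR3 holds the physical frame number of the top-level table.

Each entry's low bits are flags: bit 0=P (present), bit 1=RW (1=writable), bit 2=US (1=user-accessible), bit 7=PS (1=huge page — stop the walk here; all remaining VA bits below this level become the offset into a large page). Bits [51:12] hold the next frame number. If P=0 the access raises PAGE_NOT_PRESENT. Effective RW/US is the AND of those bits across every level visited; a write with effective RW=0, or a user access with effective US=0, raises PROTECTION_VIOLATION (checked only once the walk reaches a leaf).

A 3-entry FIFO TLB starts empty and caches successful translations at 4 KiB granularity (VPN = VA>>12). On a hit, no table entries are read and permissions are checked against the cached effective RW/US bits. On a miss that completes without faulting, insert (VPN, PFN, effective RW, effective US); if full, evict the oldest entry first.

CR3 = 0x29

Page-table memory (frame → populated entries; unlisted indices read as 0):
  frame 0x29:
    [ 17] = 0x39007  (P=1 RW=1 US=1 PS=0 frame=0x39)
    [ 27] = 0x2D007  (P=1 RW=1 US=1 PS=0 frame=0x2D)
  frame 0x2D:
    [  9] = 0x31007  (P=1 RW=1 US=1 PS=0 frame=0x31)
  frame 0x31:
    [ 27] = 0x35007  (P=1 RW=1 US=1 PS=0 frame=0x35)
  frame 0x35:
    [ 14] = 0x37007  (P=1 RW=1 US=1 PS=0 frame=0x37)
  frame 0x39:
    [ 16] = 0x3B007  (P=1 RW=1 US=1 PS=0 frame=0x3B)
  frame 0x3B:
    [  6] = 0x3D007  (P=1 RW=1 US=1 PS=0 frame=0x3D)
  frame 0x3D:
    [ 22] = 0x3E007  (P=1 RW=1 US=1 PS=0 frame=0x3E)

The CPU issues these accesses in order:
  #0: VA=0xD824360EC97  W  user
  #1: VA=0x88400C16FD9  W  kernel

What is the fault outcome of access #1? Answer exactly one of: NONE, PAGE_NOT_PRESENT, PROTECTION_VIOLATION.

Per-access translation:
#0 VA=0xD824360EC97 (w,user):
  L0: frame=0x29 idx=27 entry=0x2D007 [P=1 RW=1 US=1 PS=0]
  L1: frame=0x2D idx=9 entry=0x31007 [P=1 RW=1 US=1 PS=0]
  L2: frame=0x31 idx=27 entry=0x35007 [P=1 RW=1 US=1 PS=0]
  L3: frame=0x35 idx=14 entry=0x37007 [P=1 RW=1 US=1 PS=0]
  ⇒ phys 0x37C97  [4 reads]
#1 VA=0x88400C16FD9 (w,kernel):
  L0: frame=0x29 idx=17 entry=0x39007 [P=1 RW=1 US=1 PS=0]
  L1: frame=0x39 idx=16 entry=0x3B007 [P=1 RW=1 US=1 PS=0]
  L2: frame=0x3B idx=6 entry=0x3D007 [P=1 RW=1 US=1 PS=0]
  L3: frame=0x3D idx=22 entry=0x3E007 [P=1 RW=1 US=1 PS=0]
  ⇒ phys 0x3EFD9  [4 reads]

Access #1 fault: NONE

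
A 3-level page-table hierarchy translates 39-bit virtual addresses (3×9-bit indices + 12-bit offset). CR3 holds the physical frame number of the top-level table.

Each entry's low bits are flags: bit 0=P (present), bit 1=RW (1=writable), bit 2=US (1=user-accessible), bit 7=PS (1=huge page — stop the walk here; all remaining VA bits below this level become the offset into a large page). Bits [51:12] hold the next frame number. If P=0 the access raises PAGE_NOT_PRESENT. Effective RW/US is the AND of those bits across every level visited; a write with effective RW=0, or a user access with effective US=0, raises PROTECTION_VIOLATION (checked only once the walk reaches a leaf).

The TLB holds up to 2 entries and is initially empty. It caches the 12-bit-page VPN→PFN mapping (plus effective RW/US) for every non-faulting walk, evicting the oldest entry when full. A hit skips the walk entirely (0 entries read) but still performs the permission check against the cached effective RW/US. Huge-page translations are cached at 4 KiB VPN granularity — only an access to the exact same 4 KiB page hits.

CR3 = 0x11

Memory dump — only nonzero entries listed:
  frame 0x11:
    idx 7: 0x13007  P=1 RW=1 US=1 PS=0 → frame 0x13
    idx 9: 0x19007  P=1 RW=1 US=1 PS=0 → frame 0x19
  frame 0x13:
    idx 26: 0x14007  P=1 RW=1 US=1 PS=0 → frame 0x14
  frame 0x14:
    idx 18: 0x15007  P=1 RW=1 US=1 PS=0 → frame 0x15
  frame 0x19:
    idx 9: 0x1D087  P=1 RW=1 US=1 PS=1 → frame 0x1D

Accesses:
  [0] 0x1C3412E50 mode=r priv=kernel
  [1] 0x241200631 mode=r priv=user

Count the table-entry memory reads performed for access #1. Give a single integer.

Walk each access:
#0 VA=0x1C3412E50 (r,kernel):
  [0] read 0x11 idx=7: raw=0x13007 flags P=1 W=1 U=1 S=0
  [1] read 0x13 idx=26: raw=0x14007 flags P=1 W=1 U=1 S=0
  [2] read 0x14 idx=18: raw=0x15007 flags P=1 W=1 U=1 S=0
  → PA=0x15E50  (3 entries read)
#1 VA=0x241200631 (r,user):
  [0] read 0x11 idx=9: raw=0x19007 flags P=1 W=1 U=1 S=0
  [1] read 0x19 idx=9: raw=0x1D087 flags P=1 W=1 U=1 S=1
  → PA=0x1D631 (huge @L1)  (2 entries read)

Entries read for #1: 2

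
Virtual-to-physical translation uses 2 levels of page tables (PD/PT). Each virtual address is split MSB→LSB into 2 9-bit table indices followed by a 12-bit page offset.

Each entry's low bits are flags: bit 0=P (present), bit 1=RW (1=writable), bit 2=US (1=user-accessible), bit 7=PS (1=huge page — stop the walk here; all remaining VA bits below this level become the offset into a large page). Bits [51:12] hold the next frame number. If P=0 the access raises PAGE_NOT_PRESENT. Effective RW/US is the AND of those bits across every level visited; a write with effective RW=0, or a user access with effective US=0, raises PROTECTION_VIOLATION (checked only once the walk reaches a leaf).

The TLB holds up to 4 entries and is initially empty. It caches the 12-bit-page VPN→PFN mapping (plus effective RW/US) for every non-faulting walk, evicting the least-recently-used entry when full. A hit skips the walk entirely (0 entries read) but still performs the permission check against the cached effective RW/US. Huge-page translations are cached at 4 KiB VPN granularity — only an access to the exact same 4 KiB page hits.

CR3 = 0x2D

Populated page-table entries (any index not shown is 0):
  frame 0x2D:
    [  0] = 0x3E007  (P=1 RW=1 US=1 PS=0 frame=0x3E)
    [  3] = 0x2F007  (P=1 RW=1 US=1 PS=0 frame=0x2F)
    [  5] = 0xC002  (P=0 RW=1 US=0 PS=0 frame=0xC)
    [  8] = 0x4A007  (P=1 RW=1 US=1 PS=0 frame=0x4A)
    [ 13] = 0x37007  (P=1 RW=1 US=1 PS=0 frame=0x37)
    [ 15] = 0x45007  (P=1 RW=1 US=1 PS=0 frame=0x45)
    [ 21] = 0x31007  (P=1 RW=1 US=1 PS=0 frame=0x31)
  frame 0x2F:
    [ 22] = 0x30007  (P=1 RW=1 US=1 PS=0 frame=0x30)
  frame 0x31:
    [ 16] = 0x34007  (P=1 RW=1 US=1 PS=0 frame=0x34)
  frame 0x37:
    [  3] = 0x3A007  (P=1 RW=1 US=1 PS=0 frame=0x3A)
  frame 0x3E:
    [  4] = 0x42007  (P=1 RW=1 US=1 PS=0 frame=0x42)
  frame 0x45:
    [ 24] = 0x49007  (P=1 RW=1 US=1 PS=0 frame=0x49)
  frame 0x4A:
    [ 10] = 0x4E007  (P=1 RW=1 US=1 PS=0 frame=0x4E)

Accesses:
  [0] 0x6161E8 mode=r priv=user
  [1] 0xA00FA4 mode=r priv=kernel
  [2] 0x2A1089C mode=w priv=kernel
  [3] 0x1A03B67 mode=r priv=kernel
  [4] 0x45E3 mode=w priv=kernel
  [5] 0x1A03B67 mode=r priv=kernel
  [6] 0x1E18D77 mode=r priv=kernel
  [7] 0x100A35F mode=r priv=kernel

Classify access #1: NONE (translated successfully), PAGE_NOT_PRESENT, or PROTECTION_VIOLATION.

Per-access translation:
#0 VA=0x6161E8 (r,user):
  lvl0: tbl 0x2D, slot 3 ⇒ 0x2F007 (P1/RW1/US1/PS0)
  lvl1: tbl 0x2F, slot 22 ⇒ 0x30007 (P1/RW1/US1/PS0)
  ✓ 0x301E8  — 2 lookups
#1 VA=0xA00FA4 (r,kernel):
  lvl0: tbl 0x2D, slot 5 ⇒ 0xC002 (P0/RW1/US0/PS0)
  ✗ PAGE_NOT_PRESENT  [1 reads]
#2 VA=0x2A1089C (w,kernel):
  lvl0: tbl 0x2D, slot 21 ⇒ 0x31007 (P1/RW1/US1/PS0)
  lvl1: tbl 0x31, slot 16 ⇒ 0x34007 (P1/RW1/US1/PS0)
  ✓ 0x3489C  — 2 lookups
#3 VA=0x1A03B67 (r,kernel):
  lvl0: tbl 0x2D, slot 13 ⇒ 0x37007 (P1/RW1/US1/PS0)
  lvl1: tbl 0x37, slot 3 ⇒ 0x3A007 (P1/RW1/US1/PS0)
  ✓ 0x3AB67  — 2 lookups
#4 VA=0x45E3 (w,kernel):
  lvl0: tbl 0x2D, slot 0 ⇒ 0x3E007 (P1/RW1/US1/PS0)
  lvl1: tbl 0x3E, slot 4 ⇒ 0x42007 (P1/RW1/US1/PS0)
  ✓ 0x425E3  — 2 lookups
#5 VA=0x1A03B67 (r,kernel):
  TLB hit vpn=0x1A03 → PA=0x3AB67
#6 VA=0x1E18D77 (r,kernel):
  lvl0: tbl 0x2D, slot 15 ⇒ 0x45007 (P1/RW1/US1/PS0)
  lvl1: tbl 0x45, slot 24 ⇒ 0x49007 (P1/RW1/US1/PS0)
  ✓ 0x49D77  — 2 lookups
#7 VA=0x100A35F (r,kernel):
  lvl0: tbl 0x2D, slot 8 ⇒ 0x4A007 (P1/RW1/US1/PS0)
  lvl1: tbl 0x4A, slot 10 ⇒ 0x4E007 (P1/RW1/US1/PS0)
  ✓ 0x4E35F  — 2 lookups

Access #1 fault: PAGE_NOT_PRESENT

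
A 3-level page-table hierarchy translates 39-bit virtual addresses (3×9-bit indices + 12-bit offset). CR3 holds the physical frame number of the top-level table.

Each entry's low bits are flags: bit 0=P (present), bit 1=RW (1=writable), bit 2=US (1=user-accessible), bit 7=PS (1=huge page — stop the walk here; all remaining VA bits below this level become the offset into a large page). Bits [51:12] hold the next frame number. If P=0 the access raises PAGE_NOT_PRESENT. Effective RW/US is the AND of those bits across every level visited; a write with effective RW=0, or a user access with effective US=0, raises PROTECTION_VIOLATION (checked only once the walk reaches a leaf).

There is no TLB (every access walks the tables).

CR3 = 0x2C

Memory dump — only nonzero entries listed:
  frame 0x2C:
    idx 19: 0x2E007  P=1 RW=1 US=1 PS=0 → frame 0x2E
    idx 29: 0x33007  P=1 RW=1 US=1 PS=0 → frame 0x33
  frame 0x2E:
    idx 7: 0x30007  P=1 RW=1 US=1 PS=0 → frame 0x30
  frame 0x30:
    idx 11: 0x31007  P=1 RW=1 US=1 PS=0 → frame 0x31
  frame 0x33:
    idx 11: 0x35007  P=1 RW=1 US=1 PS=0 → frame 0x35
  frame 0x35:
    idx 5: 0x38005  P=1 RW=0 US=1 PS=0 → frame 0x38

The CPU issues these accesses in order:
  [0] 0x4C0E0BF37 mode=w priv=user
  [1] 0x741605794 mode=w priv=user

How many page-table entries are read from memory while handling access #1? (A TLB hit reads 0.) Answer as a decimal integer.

Trace:
#0 VA=0x4C0E0BF37 (w,user):
  [0] read 0x2C idx=19: raw=0x2E007 flags P=1 W=1 U=1 S=0
  [1] read 0x2E idx=7: raw=0x30007 flags P=1 W=1 U=1 S=0
  [2] read 0x30 idx=11: raw=0x31007 flags P=1 W=1 U=1 S=0
  → PA=0x31F37  (3 entries read)
#1 VA=0x741605794 (w,user):
  [0] read 0x2C idx=29: raw=0x33007 flags P=1 W=1 U=1 S=0
  [1] read 0x33 idx=11: raw=0x35007 flags P=1 W=1 U=1 S=0
  [2] read 0x35 idx=5: raw=0x38005 flags P=1 W=0 U=1 S=0
  ✗ PROTECTION_VIOLATION  [3 reads]

Entries read for #1: 3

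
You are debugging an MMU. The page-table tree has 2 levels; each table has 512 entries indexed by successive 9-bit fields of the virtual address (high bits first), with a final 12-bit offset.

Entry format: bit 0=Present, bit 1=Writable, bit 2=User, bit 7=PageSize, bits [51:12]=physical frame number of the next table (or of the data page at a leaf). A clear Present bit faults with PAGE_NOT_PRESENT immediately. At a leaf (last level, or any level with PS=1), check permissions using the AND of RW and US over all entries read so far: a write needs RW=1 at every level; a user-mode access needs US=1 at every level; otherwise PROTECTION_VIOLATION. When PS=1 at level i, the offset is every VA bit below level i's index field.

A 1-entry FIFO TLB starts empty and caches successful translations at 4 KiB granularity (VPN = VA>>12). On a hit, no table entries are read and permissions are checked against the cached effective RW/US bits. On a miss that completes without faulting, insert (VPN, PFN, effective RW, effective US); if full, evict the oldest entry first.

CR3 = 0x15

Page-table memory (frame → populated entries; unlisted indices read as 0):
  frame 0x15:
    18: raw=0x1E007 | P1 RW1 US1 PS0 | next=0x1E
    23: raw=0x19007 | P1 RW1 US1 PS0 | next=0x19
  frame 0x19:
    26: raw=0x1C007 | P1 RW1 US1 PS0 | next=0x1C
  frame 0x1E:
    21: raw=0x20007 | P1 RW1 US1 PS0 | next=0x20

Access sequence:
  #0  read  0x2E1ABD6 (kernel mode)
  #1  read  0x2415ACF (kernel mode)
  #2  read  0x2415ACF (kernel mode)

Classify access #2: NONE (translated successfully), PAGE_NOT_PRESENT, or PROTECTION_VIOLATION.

Per-access translation:
#0 VA=0x2E1ABD6 (r,kernel):
  L0: frame=0x15 idx=23 entry=0x19007 [P=1 RW=1 US=1 PS=0]
  L1: frame=0x19 idx=26 entry=0x1C007 [P=1 RW=1 US=1 PS=0]
  ⇒ phys 0x1CBD6  [2 reads]
#1 VA=0x2415ACF (r,kernel):
  L0: frame=0x15 idx=18 entry=0x1E007 [P=1 RW=1 US=1 PS=0]
  L1: frame=0x1E idx=21 entry=0x20007 [P=1 RW=1 US=1 PS=0]
  ⇒ phys 0x20ACF  [2 reads]
#2 VA=0x2415ACF (r,kernel):
  TLB hit vpn=0x2415 → PA=0x20ACF

Access #2 fault: NONE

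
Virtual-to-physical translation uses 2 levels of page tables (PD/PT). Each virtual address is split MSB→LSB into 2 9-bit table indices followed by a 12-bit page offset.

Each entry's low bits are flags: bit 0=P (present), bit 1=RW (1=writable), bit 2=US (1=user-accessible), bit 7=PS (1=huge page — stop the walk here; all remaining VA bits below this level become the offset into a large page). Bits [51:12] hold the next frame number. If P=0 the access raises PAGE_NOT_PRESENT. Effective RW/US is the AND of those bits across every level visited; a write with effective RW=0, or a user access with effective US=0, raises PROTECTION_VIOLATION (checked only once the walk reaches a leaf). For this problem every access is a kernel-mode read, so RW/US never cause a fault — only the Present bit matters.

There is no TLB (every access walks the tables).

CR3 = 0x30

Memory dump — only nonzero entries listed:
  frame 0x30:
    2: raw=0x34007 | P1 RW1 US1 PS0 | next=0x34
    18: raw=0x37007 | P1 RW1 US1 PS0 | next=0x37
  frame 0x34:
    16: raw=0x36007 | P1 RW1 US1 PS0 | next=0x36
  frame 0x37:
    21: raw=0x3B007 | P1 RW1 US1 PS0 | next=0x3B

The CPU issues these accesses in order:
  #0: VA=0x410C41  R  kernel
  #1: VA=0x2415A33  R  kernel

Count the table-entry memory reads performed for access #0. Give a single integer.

Walk each access:
#0 VA=0x410C41 (r,kernel):
  lvl0: tbl 0x30, slot 2 ⇒ 0x34007 (P1/RW1/US1/PS0)
  lvl1: tbl 0x34, slot 16 ⇒ 0x36007 (P1/RW1/US1/PS0)
  → PA=0x36C41  (2 entries read)
#1 VA=0x2415A33 (r,kernel):
  lvl0: tbl 0x30, slot 18 ⇒ 0x37007 (P1/RW1/US1/PS0)
  lvl1: tbl 0x37, slot 21 ⇒ 0x3B007 (P1/RW1/US1/PS0)
  → PA=0x3BA33  (2 entries read)

Entries read for #0: 2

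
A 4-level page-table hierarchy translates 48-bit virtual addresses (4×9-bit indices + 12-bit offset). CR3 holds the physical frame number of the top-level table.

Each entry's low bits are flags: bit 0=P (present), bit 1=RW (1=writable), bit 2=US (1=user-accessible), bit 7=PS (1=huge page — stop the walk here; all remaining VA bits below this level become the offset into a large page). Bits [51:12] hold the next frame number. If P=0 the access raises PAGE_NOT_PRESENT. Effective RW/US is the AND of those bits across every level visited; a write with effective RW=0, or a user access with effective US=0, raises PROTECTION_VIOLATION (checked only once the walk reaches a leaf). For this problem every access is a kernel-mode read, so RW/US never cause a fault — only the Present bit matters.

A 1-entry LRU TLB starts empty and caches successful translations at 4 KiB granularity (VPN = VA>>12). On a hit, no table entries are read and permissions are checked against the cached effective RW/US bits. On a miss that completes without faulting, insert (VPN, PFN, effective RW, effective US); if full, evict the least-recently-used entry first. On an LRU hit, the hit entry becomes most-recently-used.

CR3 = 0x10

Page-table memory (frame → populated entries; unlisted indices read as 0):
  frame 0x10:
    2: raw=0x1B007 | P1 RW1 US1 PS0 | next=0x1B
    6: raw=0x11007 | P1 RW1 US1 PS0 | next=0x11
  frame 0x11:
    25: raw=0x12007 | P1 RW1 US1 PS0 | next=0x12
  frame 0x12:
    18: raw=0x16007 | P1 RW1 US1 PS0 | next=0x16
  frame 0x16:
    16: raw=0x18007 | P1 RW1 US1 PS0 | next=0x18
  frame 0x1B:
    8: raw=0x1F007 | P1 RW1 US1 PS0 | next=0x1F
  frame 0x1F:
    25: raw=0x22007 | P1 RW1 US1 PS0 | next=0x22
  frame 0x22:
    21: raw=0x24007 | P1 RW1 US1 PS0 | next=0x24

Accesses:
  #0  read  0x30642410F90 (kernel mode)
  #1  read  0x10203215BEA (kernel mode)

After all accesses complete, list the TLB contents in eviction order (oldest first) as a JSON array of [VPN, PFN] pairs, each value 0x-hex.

Trace:
#0 VA=0x30642410F90 (r,kernel):
  L0: frame=0x10 idx=6 entry=0x11007 [P=1 RW=1 US=1 PS=0]
  L1: frame=0x11 idx=25 entry=0x12007 [P=1 RW=1 US=1 PS=0]
  L2: frame=0x12 idx=18 entry=0x16007 [P=1 RW=1 US=1 PS=0]
  L3: frame=0x16 idx=16 entry=0x18007 [P=1 RW=1 US=1 PS=0]
  ⇒ phys 0x18F90  [4 reads]
#1 VA=0x10203215BEA (r,kernel):
  L0: frame=0x10 idx=2 entry=0x1B007 [P=1 RW=1 US=1 PS=0]
  L1: frame=0x1B idx=8 entry=0x1F007 [P=1 RW=1 US=1 PS=0]
  L2: frame=0x1F idx=25 entry=0x22007 [P=1 RW=1 US=1 PS=0]
  L3: frame=0x22 idx=21 entry=0x24007 [P=1 RW=1 US=1 PS=0]
  ⇒ phys 0x24BEA  [4 reads]

TLB: [["0x10203215", "0x24"]]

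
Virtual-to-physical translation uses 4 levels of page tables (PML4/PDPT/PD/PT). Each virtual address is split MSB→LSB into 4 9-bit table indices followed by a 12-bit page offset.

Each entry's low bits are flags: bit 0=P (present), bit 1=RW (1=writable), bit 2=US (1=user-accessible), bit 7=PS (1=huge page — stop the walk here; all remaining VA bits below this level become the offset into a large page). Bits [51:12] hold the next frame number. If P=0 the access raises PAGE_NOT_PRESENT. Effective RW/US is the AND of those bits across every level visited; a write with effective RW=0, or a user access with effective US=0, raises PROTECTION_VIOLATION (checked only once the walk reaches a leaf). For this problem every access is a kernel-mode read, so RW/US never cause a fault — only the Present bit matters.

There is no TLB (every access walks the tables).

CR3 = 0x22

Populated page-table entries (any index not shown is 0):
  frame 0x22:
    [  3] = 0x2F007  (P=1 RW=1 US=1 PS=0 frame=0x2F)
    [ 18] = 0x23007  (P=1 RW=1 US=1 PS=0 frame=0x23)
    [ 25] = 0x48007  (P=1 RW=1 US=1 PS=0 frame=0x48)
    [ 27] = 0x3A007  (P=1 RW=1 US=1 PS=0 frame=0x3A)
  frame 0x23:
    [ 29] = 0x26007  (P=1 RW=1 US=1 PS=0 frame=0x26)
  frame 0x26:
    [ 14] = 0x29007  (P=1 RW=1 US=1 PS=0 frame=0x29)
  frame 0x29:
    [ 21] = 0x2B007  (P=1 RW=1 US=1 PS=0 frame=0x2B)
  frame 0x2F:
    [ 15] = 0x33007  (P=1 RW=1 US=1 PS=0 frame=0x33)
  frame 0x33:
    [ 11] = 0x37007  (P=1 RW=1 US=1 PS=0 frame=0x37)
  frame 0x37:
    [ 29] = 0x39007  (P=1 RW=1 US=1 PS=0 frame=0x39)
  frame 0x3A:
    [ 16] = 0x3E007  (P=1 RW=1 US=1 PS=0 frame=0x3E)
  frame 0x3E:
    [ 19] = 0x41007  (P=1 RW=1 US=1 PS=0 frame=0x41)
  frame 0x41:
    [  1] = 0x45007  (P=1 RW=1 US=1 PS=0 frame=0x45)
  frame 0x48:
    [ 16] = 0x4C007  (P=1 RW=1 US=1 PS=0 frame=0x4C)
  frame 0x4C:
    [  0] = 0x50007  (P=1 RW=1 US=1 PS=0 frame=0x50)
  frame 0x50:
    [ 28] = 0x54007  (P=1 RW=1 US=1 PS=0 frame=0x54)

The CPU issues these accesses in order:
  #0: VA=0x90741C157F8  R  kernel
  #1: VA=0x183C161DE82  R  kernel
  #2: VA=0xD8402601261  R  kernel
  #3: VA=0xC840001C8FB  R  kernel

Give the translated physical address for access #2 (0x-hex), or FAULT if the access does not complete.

Walk each access:
#0 VA=0x90741C157F8 (r,kernel):
  L0 @0x22[18] → 0x23007  P=1,RW=1,US=1,PS=0
  L1 @0x23[29] → 0x26007  P=1,RW=1,US=1,PS=0
  L2 @0x26[14] → 0x29007  P=1,RW=1,US=1,PS=0
  L3 @0x29[21] → 0x2B007  P=1,RW=1,US=1,PS=0
  ⇒ phys 0x2B7F8  [4 reads]
#1 VA=0x183C161DE82 (r,kernel):
  L0 @0x22[3] → 0x2F007  P=1,RW=1,US=1,PS=0
  L1 @0x2F[15] → 0x33007  P=1,RW=1,US=1,PS=0
  L2 @0x33[11] → 0x37007  P=1,RW=1,US=1,PS=0
  L3 @0x37[29] → 0x39007  P=1,RW=1,US=1,PS=0
  ⇒ phys 0x39E82  [4 reads]
#2 VA=0xD8402601261 (r,kernel):
  L0 @0x22[27] → 0x3A007  P=1,RW=1,US=1,PS=0
  L1 @0x3A[16] → 0x3E007  P=1,RW=1,US=1,PS=0
  L2 @0x3E[19] → 0x41007  P=1,RW=1,US=1,PS=0
  L3 @0x41[1] → 0x45007  P=1,RW=1,US=1,PS=0
  ⇒ phys 0x45261  [4 reads]
#3 VA=0xC840001C8FB (r,kernel):
  L0 @0x22[25] → 0x48007  P=1,RW=1,US=1,PS=0
  L1 @0x48[16] → 0x4C007  P=1,RW=1,US=1,PS=0
  L2 @0x4C[0] → 0x50007  P=1,RW=1,US=1,PS=0
  L3 @0x50[28] → 0x54007  P=1,RW=1,US=1,PS=0
  ⇒ phys 0x548FB  [4 reads]

Access #2 PA: 0x45261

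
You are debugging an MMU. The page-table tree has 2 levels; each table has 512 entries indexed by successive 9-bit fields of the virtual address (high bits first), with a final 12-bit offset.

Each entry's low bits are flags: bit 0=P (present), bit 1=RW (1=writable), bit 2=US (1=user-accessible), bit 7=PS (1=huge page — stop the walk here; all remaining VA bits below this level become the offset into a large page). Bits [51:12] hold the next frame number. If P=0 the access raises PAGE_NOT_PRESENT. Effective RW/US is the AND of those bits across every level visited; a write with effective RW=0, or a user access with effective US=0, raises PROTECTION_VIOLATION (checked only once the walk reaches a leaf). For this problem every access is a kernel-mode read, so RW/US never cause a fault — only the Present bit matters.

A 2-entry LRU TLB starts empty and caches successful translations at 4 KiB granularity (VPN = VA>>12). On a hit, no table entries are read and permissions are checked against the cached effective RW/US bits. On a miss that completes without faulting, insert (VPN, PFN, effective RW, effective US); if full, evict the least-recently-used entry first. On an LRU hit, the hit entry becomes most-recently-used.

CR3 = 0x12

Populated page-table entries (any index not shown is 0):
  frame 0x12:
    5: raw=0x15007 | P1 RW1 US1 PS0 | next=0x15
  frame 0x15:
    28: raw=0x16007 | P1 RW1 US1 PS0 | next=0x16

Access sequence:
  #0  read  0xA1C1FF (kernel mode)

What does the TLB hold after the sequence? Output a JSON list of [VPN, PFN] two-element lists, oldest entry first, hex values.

Walk each access:
#0 VA=0xA1C1FF (r,kernel):
  L0 @0x12[5] → 0x15007  P=1,RW=1,US=1,PS=0
  L1 @0x15[28] → 0x16007  P=1,RW=1,US=1,PS=0
  ✓ 0x161FF  — 2 lookups

TLB: [["0xA1C", "0x16"]]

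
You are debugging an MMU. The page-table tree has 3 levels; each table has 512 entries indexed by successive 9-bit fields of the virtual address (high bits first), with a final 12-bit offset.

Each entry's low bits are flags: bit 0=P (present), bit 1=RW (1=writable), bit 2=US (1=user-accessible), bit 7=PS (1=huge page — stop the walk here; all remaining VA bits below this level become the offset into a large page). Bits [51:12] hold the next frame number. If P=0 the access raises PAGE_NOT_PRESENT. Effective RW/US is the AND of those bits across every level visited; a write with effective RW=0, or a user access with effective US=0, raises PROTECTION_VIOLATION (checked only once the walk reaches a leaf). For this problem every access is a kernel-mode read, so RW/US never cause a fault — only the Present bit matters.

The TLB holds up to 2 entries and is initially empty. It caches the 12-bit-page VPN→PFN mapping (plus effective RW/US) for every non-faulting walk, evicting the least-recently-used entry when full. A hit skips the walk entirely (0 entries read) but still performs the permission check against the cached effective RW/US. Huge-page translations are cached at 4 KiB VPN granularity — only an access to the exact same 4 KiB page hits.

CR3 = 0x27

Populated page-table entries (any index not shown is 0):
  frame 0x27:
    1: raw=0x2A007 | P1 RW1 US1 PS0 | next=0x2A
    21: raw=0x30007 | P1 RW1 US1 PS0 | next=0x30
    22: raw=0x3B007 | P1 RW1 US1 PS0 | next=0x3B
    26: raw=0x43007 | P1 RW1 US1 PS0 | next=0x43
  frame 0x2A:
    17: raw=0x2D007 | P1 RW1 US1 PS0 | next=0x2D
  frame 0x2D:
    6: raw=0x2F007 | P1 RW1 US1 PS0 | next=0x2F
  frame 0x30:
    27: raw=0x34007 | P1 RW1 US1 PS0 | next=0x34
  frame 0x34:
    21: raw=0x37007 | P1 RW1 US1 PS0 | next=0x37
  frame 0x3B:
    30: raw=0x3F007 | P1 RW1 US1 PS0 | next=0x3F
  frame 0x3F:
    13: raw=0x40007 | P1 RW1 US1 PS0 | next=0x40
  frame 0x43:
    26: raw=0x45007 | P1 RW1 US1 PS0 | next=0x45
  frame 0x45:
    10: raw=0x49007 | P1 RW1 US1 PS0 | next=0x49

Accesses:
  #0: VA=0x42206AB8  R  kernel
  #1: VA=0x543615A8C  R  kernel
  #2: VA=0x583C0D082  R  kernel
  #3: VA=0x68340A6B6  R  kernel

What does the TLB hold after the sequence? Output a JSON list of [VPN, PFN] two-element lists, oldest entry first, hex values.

Trace:
#0 VA=0x42206AB8 (r,kernel):
  L0: frame=0x27 idx=1 entry=0x2A007 [P=1 RW=1 US=1 PS=0]
  L1: frame=0x2A idx=17 entry=0x2D007 [P=1 RW=1 US=1 PS=0]
  L2: frame=0x2D idx=6 entry=0x2F007 [P=1 RW=1 US=1 PS=0]
  → PA=0x2FAB8  (3 entries read)
#1 VA=0x543615A8C (r,kernel):
  L0: frame=0x27 idx=21 entry=0x30007 [P=1 RW=1 US=1 PS=0]
  L1: frame=0x30 idx=27 entry=0x34007 [P=1 RW=1 US=1 PS=0]
  L2: frame=0x34 idx=21 entry=0x37007 [P=1 RW=1 US=1 PS=0]
  → PA=0x37A8C  (3 entries read)
#2 VA=0x583C0D082 (r,kernel):
  L0: frame=0x27 idx=22 entry=0x3B007 [P=1 RW=1 US=1 PS=0]
  L1: frame=0x3B idx=30 entry=0x3F007 [P=1 RW=1 US=1 PS=0]
  L2: frame=0x3F idx=13 entry=0x40007 [P=1 RW=1 US=1 PS=0]
  → PA=0x40082  (3 entries read)
#3 VA=0x68340A6B6 (r,kernel):
  L0: frame=0x27 idx=26 entry=0x43007 [P=1 RW=1 US=1 PS=0]
  L1: frame=0x43 idx=26 entry=0x45007 [P=1 RW=1 US=1 PS=0]
  L2: frame=0x45 idx=10 entry=0x49007 [P=1 RW=1 US=1 PS=0]
  → PA=0x496B6  (3 entries read)

TLB: [["0x583C0D", "0x40"], ["0x68340A", "0x49"]]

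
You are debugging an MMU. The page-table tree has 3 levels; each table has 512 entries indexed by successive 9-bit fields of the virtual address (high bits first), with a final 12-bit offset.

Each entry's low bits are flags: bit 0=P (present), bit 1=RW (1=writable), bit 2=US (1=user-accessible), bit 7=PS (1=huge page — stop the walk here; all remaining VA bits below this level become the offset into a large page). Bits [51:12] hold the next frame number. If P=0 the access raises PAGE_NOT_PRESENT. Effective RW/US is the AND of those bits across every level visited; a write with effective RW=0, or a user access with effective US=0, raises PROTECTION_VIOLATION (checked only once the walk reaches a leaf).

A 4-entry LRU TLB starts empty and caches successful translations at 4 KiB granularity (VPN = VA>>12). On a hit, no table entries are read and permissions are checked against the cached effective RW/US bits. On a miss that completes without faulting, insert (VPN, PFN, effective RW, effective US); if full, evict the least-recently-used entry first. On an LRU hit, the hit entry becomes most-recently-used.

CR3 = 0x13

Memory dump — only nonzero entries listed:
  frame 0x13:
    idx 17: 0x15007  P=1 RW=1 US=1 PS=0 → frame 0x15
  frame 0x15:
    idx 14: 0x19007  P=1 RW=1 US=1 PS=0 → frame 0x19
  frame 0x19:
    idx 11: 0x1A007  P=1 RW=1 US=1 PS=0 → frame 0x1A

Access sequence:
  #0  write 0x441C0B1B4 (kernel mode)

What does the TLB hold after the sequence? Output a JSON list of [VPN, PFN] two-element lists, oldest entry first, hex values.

Per-access translation:
#0 VA=0x441C0B1B4 (w,kernel):
  L0 @0x13[17] → 0x15007  P=1,RW=1,US=1,PS=0
  L1 @0x15[14] → 0x19007  P=1,RW=1,US=1,PS=0
  L2 @0x19[11] → 0x1A007  P=1,RW=1,US=1,PS=0
  ✓ 0x1A1B4  — 3 lookups

TLB: [["0x441C0B", "0x1A"]]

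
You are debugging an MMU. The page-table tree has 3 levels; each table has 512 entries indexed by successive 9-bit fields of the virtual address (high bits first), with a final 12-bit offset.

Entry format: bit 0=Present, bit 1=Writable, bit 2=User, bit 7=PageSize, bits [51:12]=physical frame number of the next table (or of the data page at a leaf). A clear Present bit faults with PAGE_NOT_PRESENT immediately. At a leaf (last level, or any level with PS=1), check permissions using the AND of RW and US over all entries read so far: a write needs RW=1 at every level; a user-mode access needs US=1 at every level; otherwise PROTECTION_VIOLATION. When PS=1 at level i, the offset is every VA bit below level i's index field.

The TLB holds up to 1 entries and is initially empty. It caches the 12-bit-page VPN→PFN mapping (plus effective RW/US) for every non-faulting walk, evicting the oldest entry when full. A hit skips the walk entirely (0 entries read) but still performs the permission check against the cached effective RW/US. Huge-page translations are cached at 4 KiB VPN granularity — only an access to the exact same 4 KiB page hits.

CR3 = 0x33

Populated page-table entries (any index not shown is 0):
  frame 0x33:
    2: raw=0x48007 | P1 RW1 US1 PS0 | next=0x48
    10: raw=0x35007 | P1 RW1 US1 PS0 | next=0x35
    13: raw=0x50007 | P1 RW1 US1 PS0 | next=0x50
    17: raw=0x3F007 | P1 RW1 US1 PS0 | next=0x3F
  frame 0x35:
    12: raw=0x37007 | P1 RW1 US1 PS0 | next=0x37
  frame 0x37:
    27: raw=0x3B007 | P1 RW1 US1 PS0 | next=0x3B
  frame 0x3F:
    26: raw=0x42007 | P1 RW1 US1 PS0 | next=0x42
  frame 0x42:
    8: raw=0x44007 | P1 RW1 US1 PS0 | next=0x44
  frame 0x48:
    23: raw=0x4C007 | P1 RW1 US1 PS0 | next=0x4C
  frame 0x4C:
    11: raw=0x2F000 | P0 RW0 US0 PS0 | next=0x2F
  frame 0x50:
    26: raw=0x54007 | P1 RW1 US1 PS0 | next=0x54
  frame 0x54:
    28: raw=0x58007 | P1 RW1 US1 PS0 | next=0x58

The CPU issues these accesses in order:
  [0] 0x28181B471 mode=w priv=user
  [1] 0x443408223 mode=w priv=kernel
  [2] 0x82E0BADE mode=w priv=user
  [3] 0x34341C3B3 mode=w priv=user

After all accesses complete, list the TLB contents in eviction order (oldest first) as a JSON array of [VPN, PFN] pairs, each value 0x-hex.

Trace:
#0 VA=0x28181B471 (w,user):
  lvl0: tbl 0x33, slot 10 ⇒ 0x35007 (P1/RW1/US1/PS0)
  lvl1: tbl 0x35, slot 12 ⇒ 0x37007 (P1/RW1/US1/PS0)
  lvl2: tbl 0x37, slot 27 ⇒ 0x3B007 (P1/RW1/US1/PS0)
  ⇒ phys 0x3B471  [3 reads]
#1 VA=0x443408223 (w,kernel):
  lvl0: tbl 0x33, slot 17 ⇒ 0x3F007 (P1/RW1/US1/PS0)
  lvl1: tbl 0x3F, slot 26 ⇒ 0x42007 (P1/RW1/US1/PS0)
  lvl2: tbl 0x42, slot 8 ⇒ 0x44007 (P1/RW1/US1/PS0)
  ⇒ phys 0x44223  [3 reads]
#2 VA=0x82E0BADE (w,user):
  lvl0: tbl 0x33, slot 2 ⇒ 0x48007 (P1/RW1/US1/PS0)
  lvl1: tbl 0x48, slot 23 ⇒ 0x4C007 (P1/RW1/US1/PS0)
  lvl2: tbl 0x4C, slot 11 ⇒ 0x2F000 (P0/RW0/US0/PS0)
  ✗ PAGE_NOT_PRESENT  [3 reads]
#3 VA=0x34341C3B3 (w,user):
  lvl0: tbl 0x33, slot 13 ⇒ 0x50007 (P1/RW1/US1/PS0)
  lvl1: tbl 0x50, slot 26 ⇒ 0x54007 (P1/RW1/US1/PS0)
  lvl2: tbl 0x54, slot 28 ⇒ 0x58007 (P1/RW1/US1/PS0)
  ⇒ phys 0x583B3  [3 reads]

TLB: [["0x34341C", "0x58"]]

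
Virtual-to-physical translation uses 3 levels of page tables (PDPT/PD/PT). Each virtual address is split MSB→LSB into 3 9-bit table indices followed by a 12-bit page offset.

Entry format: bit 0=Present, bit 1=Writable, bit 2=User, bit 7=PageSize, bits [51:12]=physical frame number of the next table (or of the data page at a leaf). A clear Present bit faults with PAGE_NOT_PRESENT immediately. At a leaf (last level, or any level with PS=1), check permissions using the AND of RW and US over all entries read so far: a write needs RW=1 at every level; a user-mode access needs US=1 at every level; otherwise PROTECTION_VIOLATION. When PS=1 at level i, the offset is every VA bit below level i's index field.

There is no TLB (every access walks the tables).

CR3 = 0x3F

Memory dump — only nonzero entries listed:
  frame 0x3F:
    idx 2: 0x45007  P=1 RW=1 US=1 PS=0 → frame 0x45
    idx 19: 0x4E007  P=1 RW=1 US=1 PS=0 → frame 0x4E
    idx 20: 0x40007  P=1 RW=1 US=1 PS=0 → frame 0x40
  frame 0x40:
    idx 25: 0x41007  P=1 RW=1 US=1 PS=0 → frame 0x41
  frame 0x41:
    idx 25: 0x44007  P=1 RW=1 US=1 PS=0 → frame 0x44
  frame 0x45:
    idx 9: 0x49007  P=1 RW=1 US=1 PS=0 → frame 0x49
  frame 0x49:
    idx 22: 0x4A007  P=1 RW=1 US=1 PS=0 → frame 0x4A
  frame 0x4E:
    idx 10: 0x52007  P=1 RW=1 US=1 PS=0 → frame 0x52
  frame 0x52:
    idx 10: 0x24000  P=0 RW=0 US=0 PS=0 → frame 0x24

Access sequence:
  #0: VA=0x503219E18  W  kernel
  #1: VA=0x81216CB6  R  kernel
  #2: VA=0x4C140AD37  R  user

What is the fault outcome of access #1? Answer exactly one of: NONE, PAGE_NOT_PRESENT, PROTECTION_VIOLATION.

Trace:
#0 VA=0x503219E18 (w,kernel):
  L0 @0x3F[20] → 0x40007  P=1,RW=1,US=1,PS=0
  L1 @0x40[25] → 0x41007  P=1,RW=1,US=1,PS=0
  L2 @0x41[25] → 0x44007  P=1,RW=1,US=1,PS=0
  ✓ 0x44E18  — 3 lookups
#1 VA=0x81216CB6 (r,kernel):
  L0 @0x3F[2] → 0x45007  P=1,RW=1,US=1,PS=0
  L1 @0x45[9] → 0x49007  P=1,RW=1,US=1,PS=0
  L2 @0x49[22] → 0x4A007  P=1,RW=1,US=1,PS=0
  ✓ 0x4ACB6  — 3 lookups
#2 VA=0x4C140AD37 (r,user):
  L0 @0x3F[19] → 0x4E007  P=1,RW=1,US=1,PS=0
  L1 @0x4E[10] → 0x52007  P=1,RW=1,US=1,PS=0
  L2 @0x52[10] → 0x24000  P=0,RW=0,US=0,PS=0
  → PAGE_NOT_PRESENT  (3 entries read)

Access #1 fault: NONE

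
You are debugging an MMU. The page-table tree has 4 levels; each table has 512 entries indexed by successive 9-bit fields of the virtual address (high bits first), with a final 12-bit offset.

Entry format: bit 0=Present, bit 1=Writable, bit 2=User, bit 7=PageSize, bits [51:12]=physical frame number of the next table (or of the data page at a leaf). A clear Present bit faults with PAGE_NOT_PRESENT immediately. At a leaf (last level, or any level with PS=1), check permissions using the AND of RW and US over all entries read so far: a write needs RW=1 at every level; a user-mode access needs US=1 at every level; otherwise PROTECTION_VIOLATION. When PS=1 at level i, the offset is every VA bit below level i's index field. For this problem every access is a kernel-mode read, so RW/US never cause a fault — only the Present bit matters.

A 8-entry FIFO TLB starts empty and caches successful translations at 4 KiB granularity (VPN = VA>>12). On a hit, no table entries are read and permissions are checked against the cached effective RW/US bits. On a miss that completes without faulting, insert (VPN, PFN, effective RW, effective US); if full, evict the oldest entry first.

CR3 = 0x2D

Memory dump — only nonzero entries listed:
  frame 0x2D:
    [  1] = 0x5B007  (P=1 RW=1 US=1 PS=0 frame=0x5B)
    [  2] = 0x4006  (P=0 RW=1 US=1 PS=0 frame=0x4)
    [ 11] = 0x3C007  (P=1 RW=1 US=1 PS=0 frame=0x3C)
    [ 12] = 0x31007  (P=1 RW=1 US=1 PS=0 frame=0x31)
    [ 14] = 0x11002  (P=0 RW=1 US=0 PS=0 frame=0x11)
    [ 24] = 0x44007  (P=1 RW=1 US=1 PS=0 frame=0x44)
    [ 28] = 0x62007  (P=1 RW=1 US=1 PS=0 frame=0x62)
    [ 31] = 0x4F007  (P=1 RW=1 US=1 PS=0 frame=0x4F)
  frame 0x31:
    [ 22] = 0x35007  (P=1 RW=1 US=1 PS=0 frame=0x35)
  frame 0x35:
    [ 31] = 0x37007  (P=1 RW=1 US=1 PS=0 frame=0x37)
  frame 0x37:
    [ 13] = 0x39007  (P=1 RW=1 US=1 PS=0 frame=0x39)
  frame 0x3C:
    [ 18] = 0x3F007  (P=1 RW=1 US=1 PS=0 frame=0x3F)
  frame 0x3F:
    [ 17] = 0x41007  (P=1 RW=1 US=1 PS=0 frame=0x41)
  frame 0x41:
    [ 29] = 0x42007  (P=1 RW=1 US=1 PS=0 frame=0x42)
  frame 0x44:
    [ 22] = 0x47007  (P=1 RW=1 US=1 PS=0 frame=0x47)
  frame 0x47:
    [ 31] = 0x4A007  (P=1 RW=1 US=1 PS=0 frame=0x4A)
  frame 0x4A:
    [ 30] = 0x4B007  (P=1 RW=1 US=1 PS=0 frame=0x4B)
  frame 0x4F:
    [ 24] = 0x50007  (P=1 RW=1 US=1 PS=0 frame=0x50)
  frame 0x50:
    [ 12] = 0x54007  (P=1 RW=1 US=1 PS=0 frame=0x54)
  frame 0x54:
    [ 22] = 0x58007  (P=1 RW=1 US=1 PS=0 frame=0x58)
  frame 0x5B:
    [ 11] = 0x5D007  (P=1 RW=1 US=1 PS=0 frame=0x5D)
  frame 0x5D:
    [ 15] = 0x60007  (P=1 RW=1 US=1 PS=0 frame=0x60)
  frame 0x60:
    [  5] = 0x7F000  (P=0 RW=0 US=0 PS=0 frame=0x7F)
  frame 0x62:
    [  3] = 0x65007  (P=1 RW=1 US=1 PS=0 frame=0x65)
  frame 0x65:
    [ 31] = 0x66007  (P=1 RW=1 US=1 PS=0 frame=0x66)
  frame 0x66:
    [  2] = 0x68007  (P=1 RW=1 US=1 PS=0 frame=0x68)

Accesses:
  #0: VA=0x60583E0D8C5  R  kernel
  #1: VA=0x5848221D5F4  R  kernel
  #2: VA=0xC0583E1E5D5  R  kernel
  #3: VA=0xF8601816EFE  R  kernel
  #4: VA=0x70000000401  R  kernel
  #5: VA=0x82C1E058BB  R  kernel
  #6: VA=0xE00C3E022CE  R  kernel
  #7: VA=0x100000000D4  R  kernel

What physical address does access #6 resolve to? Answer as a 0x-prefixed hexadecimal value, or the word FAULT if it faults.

Walk each access:
#0 VA=0x60583E0D8C5 (r,kernel):
  L0 @0x2D[12] → 0x31007  P=1,RW=1,US=1,PS=0
  L1 @0x31[22] → 0x35007  P=1,RW=1,US=1,PS=0
  L2 @0x35[31] → 0x37007  P=1,RW=1,US=1,PS=0
  L3 @0x37[13] → 0x39007  P=1,RW=1,US=1,PS=0
  ⇒ phys 0x398C5  [4 reads]
#1 VA=0x5848221D5F4 (r,kernel):
  L0 @0x2D[11] → 0x3C007  P=1,RW=1,US=1,PS=0
  L1 @0x3C[18] → 0x3F007  P=1,RW=1,US=1,PS=0
  L2 @0x3F[17] → 0x41007  P=1,RW=1,US=1,PS=0
  L3 @0x41[29] → 0x42007  P=1,RW=1,US=1,PS=0
  ⇒ phys 0x425F4  [4 reads]
#2 VA=0xC0583E1E5D5 (r,kernel):
  L0 @0x2D[24] → 0x44007  P=1,RW=1,US=1,PS=0
  L1 @0x44[22] → 0x47007  P=1,RW=1,US=1,PS=0
  L2 @0x47[31] → 0x4A007  P=1,RW=1,US=1,PS=0
  L3 @0x4A[30] → 0x4B007  P=1,RW=1,US=1,PS=0
  ⇒ phys 0x4B5D5  [4 reads]
#3 VA=0xF8601816EFE (r,kernel):
  L0 @0x2D[31] → 0x4F007  P=1,RW=1,US=1,PS=0
  L1 @0x4F[24] → 0x50007  P=1,RW=1,US=1,PS=0
  L2 @0x50[12] → 0x54007  P=1,RW=1,US=1,PS=0
  L3 @0x54[22] → 0x58007  P=1,RW=1,US=1,PS=0
  ⇒ phys 0x58EFE  [4 reads]
#4 VA=0x70000000401 (r,kernel):
  L0 @0x2D[14] → 0x11002  P=0,RW=1,US=0,PS=0
  → PAGE_NOT_PRESENT  (1 entries read)
#5 VA=0x82C1E058BB (r,kernel):
  L0 @0x2D[1] → 0x5B007  P=1,RW=1,US=1,PS=0
  L1 @0x5B[11] → 0x5D007  P=1,RW=1,US=1,PS=0
  L2 @0x5D[15] → 0x60007  P=1,RW=1,US=1,PS=0
  L3 @0x60[5] → 0x7F000  P=0,RW=0,US=0,PS=0
  → PAGE_NOT_PRESENT  (4 entries read)
#6 VA=0xE00C3E022CE (r,kernel):
  L0 @0x2D[28] → 0x62007  P=1,RW=1,US=1,PS=0
  L1 @0x62[3] → 0x65007  P=1,RW=1,US=1,PS=0
  L2 @0x65[31] → 0x66007  P=1,RW=1,US=1,PS=0
  L3 @0x66[2] → 0x68007  P=1,RW=1,US=1,PS=0
  ⇒ phys 0x682CE  [4 reads]
#7 VA=0x100000000D4 (r,kernel):
  L0 @0x2D[2] → 0x4006  P=0,RW=1,US=1,PS=0
  → PAGE_NOT_PRESENT  (1 entries read)

Access #6 PA: 0x682CE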